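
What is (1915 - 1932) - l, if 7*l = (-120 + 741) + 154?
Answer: -894/7 ≈ -127.71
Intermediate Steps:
l = 775/7 (l = ((-120 + 741) + 154)/7 = (621 + 154)/7 = (⅐)*775 = 775/7 ≈ 110.71)
(1915 - 1932) - l = (1915 - 1932) - 1*775/7 = -17 - 775/7 = -894/7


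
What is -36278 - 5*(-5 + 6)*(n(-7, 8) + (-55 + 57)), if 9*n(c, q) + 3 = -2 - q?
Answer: -326527/9 ≈ -36281.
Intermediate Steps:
n(c, q) = -5/9 - q/9 (n(c, q) = -⅓ + (-2 - q)/9 = -⅓ + (-2/9 - q/9) = -5/9 - q/9)
-36278 - 5*(-5 + 6)*(n(-7, 8) + (-55 + 57)) = -36278 - 5*(-5 + 6)*((-5/9 - ⅑*8) + (-55 + 57)) = -36278 - 5*1*((-5/9 - 8/9) + 2) = -36278 - 5*(-13/9 + 2) = -36278 - 5*5/9 = -36278 - 1*25/9 = -36278 - 25/9 = -326527/9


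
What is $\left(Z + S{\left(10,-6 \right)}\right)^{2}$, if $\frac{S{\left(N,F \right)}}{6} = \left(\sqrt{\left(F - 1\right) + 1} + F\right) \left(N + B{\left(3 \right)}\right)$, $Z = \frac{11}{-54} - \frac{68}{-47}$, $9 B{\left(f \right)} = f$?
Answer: $\frac{736879777945}{6441444} - \frac{58340822 i \sqrt{6}}{1269} \approx 1.144 \cdot 10^{5} - 1.1261 \cdot 10^{5} i$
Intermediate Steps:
$B{\left(f \right)} = \frac{f}{9}$
$Z = \frac{3155}{2538}$ ($Z = 11 \left(- \frac{1}{54}\right) - - \frac{68}{47} = - \frac{11}{54} + \frac{68}{47} = \frac{3155}{2538} \approx 1.2431$)
$S{\left(N,F \right)} = 6 \left(\frac{1}{3} + N\right) \left(F + \sqrt{F}\right)$ ($S{\left(N,F \right)} = 6 \left(\sqrt{\left(F - 1\right) + 1} + F\right) \left(N + \frac{1}{9} \cdot 3\right) = 6 \left(\sqrt{\left(-1 + F\right) + 1} + F\right) \left(N + \frac{1}{3}\right) = 6 \left(\sqrt{F} + F\right) \left(\frac{1}{3} + N\right) = 6 \left(F + \sqrt{F}\right) \left(\frac{1}{3} + N\right) = 6 \left(\frac{1}{3} + N\right) \left(F + \sqrt{F}\right)$)
$\left(Z + S{\left(10,-6 \right)}\right)^{2} = \left(\frac{3155}{2538} + \left(2 \left(-6\right) + 2 \sqrt{-6} + 6 \left(-6\right) 10 + 6 \cdot 10 \sqrt{-6}\right)\right)^{2} = \left(\frac{3155}{2538} + \left(-12 + 2 i \sqrt{6} - 360 + 6 \cdot 10 i \sqrt{6}\right)\right)^{2} = \left(\frac{3155}{2538} + \left(-12 + 2 i \sqrt{6} - 360 + 60 i \sqrt{6}\right)\right)^{2} = \left(\frac{3155}{2538} - \left(372 - 62 i \sqrt{6}\right)\right)^{2} = \left(- \frac{940981}{2538} + 62 i \sqrt{6}\right)^{2}$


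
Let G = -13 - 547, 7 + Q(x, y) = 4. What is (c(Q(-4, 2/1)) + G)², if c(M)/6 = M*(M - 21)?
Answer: 16384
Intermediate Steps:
Q(x, y) = -3 (Q(x, y) = -7 + 4 = -3)
c(M) = 6*M*(-21 + M) (c(M) = 6*(M*(M - 21)) = 6*(M*(-21 + M)) = 6*M*(-21 + M))
G = -560
(c(Q(-4, 2/1)) + G)² = (6*(-3)*(-21 - 3) - 560)² = (6*(-3)*(-24) - 560)² = (432 - 560)² = (-128)² = 16384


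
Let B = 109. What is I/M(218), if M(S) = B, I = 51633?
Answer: 51633/109 ≈ 473.70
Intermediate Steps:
M(S) = 109
I/M(218) = 51633/109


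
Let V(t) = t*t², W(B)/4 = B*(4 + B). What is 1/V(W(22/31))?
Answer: 887503681/2120833544192 ≈ 0.00041847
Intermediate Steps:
W(B) = 4*B*(4 + B) (W(B) = 4*(B*(4 + B)) = 4*B*(4 + B))
V(t) = t³
1/V(W(22/31)) = 1/((4*(22/31)*(4 + 22/31))³) = 1/((4*(22/31)*(146/31))³) = 1/((12848/961)³) = 1/(2120833544192/887503681) = 887503681/2120833544192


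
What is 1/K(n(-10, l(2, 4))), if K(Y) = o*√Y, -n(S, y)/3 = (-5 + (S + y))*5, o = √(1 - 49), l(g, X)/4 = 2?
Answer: -I*√35/420 ≈ -0.014086*I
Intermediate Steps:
l(g, X) = 8 (l(g, X) = 4*2 = 8)
o = 4*I*√3 (o = √(-48) = 4*I*√3 ≈ 6.9282*I)
n(S, y) = 75 - 15*S - 15*y (n(S, y) = -3*(-5 + (S + y))*5 = -3*(-5 + S + y)*5 = -3*(-25 + 5*S + 5*y) = 75 - 15*S - 15*y)
K(Y) = 4*I*√3*√Y (K(Y) = (4*I*√3)*√Y = 4*I*√3*√Y)
1/K(n(-10, l(2, 4))) = 1/(4*I*√3*√(75 - 15*(-10) - 15*8)) = 1/(4*I*√3*√(75 + 150 - 120)) = 1/(4*I*√3*√105) = 1/(12*I*√35) = -I*√35/420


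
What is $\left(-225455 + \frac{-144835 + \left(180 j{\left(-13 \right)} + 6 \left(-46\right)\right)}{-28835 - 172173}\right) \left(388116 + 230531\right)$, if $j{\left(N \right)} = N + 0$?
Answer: $- \frac{1649171384278899}{11824} \approx -1.3948 \cdot 10^{11}$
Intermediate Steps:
$j{\left(N \right)} = N$
$\left(-225455 + \frac{-144835 + \left(180 j{\left(-13 \right)} + 6 \left(-46\right)\right)}{-28835 - 172173}\right) \left(388116 + 230531\right) = \left(-225455 + \frac{-144835 + \left(180 \left(-13\right) + 6 \left(-46\right)\right)}{-28835 - 172173}\right) \left(388116 + 230531\right) = \left(-225455 + \frac{-144835 - 2616}{-201008}\right) 618647 = \left(-225455 + \left(-144835 - 2616\right) \left(- \frac{1}{201008}\right)\right) 618647 = \left(-225455 - - \frac{147451}{201008}\right) 618647 = \left(-225455 + \frac{147451}{201008}\right) 618647 = \left(- \frac{45318111189}{201008}\right) 618647 = - \frac{1649171384278899}{11824}$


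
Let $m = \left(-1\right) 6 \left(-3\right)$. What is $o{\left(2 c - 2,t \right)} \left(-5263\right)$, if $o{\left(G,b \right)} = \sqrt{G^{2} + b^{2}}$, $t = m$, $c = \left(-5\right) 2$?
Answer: $- 10526 \sqrt{202} \approx -1.496 \cdot 10^{5}$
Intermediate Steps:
$m = 18$ ($m = \left(-6\right) \left(-3\right) = 18$)
$c = -10$
$t = 18$
$o{\left(2 c - 2,t \right)} \left(-5263\right) = \sqrt{\left(2 \left(-10\right) - 2\right)^{2} + 18^{2}} \left(-5263\right) = \sqrt{\left(-20 - 2\right)^{2} + 324} \left(-5263\right) = \sqrt{\left(-22\right)^{2} + 324} \left(-5263\right) = \sqrt{484 + 324} \left(-5263\right) = \sqrt{808} \left(-5263\right) = 2 \sqrt{202} \left(-5263\right) = - 10526 \sqrt{202}$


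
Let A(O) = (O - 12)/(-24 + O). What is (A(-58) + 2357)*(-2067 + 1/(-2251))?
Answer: -449797221696/92291 ≈ -4.8737e+6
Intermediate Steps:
A(O) = (-12 + O)/(-24 + O)
(A(-58) + 2357)*(-2067 + 1/(-2251)) = ((-12 - 58)/(-24 - 58) + 2357)*(-2067 + 1/(-2251)) = (-70/(-82) + 2357)*(-2067 - 1/2251) = (-1/82*(-70) + 2357)*(-4652818/2251) = (35/41 + 2357)*(-4652818/2251) = (96672/41)*(-4652818/2251) = -449797221696/92291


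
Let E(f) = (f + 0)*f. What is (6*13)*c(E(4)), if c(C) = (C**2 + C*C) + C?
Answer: 41184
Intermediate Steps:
E(f) = f**2 (E(f) = f*f = f**2)
c(C) = C + 2*C**2 (c(C) = (C**2 + C**2) + C = 2*C**2 + C = C + 2*C**2)
(6*13)*c(E(4)) = (6*13)*(4**2*(1 + 2*4**2)) = 78*(16*(1 + 2*16)) = 78*(16*(1 + 32)) = 78*(16*33) = 78*528 = 41184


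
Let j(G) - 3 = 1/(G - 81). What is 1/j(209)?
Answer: 128/385 ≈ 0.33247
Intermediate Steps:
j(G) = 3 + 1/(-81 + G) (j(G) = 3 + 1/(G - 81) = 3 + 1/(-81 + G))
1/j(209) = 1/((-242 + 3*209)/(-81 + 209)) = 1/((-242 + 627)/128) = 1/((1/128)*385) = 1/(385/128) = 128/385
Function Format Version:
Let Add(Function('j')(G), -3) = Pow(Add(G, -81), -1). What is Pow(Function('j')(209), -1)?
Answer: Rational(128, 385) ≈ 0.33247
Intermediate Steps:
Function('j')(G) = Add(3, Pow(Add(-81, G), -1)) (Function('j')(G) = Add(3, Pow(Add(G, -81), -1)) = Add(3, Pow(Add(-81, G), -1)))
Pow(Function('j')(209), -1) = Pow(Mul(Pow(Add(-81, 209), -1), Add(-242, Mul(3, 209))), -1) = Pow(Mul(Pow(128, -1), Add(-242, 627)), -1) = Pow(Mul(Rational(1, 128), 385), -1) = Pow(Rational(385, 128), -1) = Rational(128, 385)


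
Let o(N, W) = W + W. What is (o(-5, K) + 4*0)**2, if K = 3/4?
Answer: 9/4 ≈ 2.2500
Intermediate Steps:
K = 3/4 (K = 3*(1/4) = 3/4 ≈ 0.75000)
o(N, W) = 2*W
(o(-5, K) + 4*0)**2 = (2*(3/4) + 4*0)**2 = (3/2 + 0)**2 = (3/2)**2 = 9/4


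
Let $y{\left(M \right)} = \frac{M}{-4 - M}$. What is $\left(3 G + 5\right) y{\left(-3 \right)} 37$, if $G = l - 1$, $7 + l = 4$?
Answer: $-777$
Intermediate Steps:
$l = -3$ ($l = -7 + 4 = -3$)
$G = -4$ ($G = -3 - 1 = -4$)
$\left(3 G + 5\right) y{\left(-3 \right)} 37 = \left(3 \left(-4\right) + 5\right) \left(\left(-1\right) \left(-3\right) \frac{1}{4 - 3}\right) 37 = \left(-12 + 5\right) \left(\left(-1\right) \left(-3\right) 1^{-1}\right) 37 = - 7 \left(\left(-1\right) \left(-3\right) 1\right) 37 = \left(-7\right) 3 \cdot 37 = \left(-21\right) 37 = -777$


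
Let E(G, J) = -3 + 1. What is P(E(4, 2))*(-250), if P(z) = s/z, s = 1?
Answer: 125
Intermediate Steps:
E(G, J) = -2
P(z) = 1/z
P(E(4, 2))*(-250) = -250/(-2) = -1/2*(-250) = 125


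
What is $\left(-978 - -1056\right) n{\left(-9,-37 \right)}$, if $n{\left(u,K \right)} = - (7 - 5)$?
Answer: $-156$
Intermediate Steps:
$n{\left(u,K \right)} = -2$ ($n{\left(u,K \right)} = \left(-1\right) 2 = -2$)
$\left(-978 - -1056\right) n{\left(-9,-37 \right)} = \left(-978 - -1056\right) \left(-2\right) = \left(-978 + 1056\right) \left(-2\right) = 78 \left(-2\right) = -156$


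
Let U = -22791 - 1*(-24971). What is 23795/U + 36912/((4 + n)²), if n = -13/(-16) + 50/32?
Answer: 347456869/378012 ≈ 919.17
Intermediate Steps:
n = 19/8 (n = -13*(-1/16) + 50*(1/32) = 13/16 + 25/16 = 19/8 ≈ 2.3750)
U = 2180 (U = -22791 + 24971 = 2180)
23795/U + 36912/((4 + n)²) = 23795/2180 + 36912/((4 + 19/8)²) = 23795*(1/2180) + 36912/((51/8)²) = 4759/436 + 36912/(2601/64) = 4759/436 + 36912*(64/2601) = 4759/436 + 787456/867 = 347456869/378012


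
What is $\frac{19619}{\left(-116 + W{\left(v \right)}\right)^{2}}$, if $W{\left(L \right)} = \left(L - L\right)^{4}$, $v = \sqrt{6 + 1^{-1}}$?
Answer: $\frac{19619}{13456} \approx 1.458$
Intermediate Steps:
$v = \sqrt{7}$ ($v = \sqrt{6 + 1} = \sqrt{7} \approx 2.6458$)
$W{\left(L \right)} = 0$ ($W{\left(L \right)} = 0^{4} = 0$)
$\frac{19619}{\left(-116 + W{\left(v \right)}\right)^{2}} = \frac{19619}{\left(-116 + 0\right)^{2}} = \frac{19619}{\left(-116\right)^{2}} = \frac{19619}{13456}$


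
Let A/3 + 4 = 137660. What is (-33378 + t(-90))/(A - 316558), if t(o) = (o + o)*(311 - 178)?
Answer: -28659/48205 ≈ -0.59452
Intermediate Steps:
A = 412968 (A = -12 + 3*137660 = -12 + 412980 = 412968)
t(o) = 266*o (t(o) = (2*o)*133 = 266*o)
(-33378 + t(-90))/(A - 316558) = (-33378 + 266*(-90))/(412968 - 316558) = (-33378 - 23940)/96410 = -57318*1/96410 = -28659/48205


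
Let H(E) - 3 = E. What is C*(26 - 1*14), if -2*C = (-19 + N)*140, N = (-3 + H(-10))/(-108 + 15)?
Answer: 491960/31 ≈ 15870.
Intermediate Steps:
H(E) = 3 + E
N = 10/93 (N = (-3 + (3 - 10))/(-108 + 15) = (-3 - 7)/(-93) = -10*(-1/93) = 10/93 ≈ 0.10753)
C = 122990/93 (C = -(-19 + 10/93)*140/2 = -(-1757)*140/186 = -½*(-245980/93) = 122990/93 ≈ 1322.5)
C*(26 - 1*14) = 122990*(26 - 1*14)/93 = 122990*(26 - 14)/93 = (122990/93)*12 = 491960/31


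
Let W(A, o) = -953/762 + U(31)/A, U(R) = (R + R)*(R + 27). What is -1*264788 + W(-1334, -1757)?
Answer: -4640743651/17526 ≈ -2.6479e+5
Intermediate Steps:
U(R) = 2*R*(27 + R) (U(R) = (2*R)*(27 + R) = 2*R*(27 + R))
W(A, o) = -953/762 + 3596/A (W(A, o) = -953/762 + (2*31*(27 + 31))/A = -953*1/762 + (2*31*58)/A = -953/762 + 3596/A)
-1*264788 + W(-1334, -1757) = -1*264788 + (-953/762 + 3596/(-1334)) = -264788 + (-953/762 + 3596*(-1/1334)) = -264788 + (-953/762 - 62/23) = -264788 - 69163/17526 = -4640743651/17526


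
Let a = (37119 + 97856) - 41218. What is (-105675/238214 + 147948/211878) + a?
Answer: 788690806098911/8412050982 ≈ 93757.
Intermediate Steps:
a = 93757 (a = 134975 - 41218 = 93757)
(-105675/238214 + 147948/211878) + a = (-105675/238214 + 147948/211878) + 93757 = (-105675*1/238214 + 147948*(1/211878)) + 93757 = (-105675/238214 + 24658/35313) + 93757 = 2142179537/8412050982 + 93757 = 788690806098911/8412050982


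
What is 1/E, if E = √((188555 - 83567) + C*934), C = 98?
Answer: √170/5780 ≈ 0.0022558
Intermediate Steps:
E = 34*√170 (E = √((188555 - 83567) + 98*934) = √(104988 + 91532) = √196520 = 34*√170 ≈ 443.31)
1/E = 1/(34*√170) = √170/5780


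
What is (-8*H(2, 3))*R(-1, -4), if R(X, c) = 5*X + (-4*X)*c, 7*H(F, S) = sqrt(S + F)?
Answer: 24*sqrt(5) ≈ 53.666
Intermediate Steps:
H(F, S) = sqrt(F + S)/7 (H(F, S) = sqrt(S + F)/7 = sqrt(F + S)/7)
R(X, c) = 5*X - 4*X*c
(-8*H(2, 3))*R(-1, -4) = (-8*sqrt(2 + 3)/7)*(-(5 - 4*(-4))) = (-8*sqrt(5)/7)*(-(5 + 16)) = (-8*sqrt(5)/7)*(-1*21) = -8*sqrt(5)/7*(-21) = 24*sqrt(5)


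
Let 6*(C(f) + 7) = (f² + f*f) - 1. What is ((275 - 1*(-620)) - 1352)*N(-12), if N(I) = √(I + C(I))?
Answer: -457*√1038/6 ≈ -2453.9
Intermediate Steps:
C(f) = -43/6 + f²/3 (C(f) = -7 + ((f² + f*f) - 1)/6 = -7 + ((f² + f²) - 1)/6 = -7 + (2*f² - 1)/6 = -7 + (-1 + 2*f²)/6 = -7 + (-⅙ + f²/3) = -43/6 + f²/3)
N(I) = √(-43/6 + I + I²/3) (N(I) = √(I + (-43/6 + I²/3)) = √(-43/6 + I + I²/3))
((275 - 1*(-620)) - 1352)*N(-12) = ((275 - 1*(-620)) - 1352)*(√(-258 + 12*(-12)² + 36*(-12))/6) = ((275 + 620) - 1352)*(√(-258 + 12*144 - 432)/6) = (895 - 1352)*(√(-258 + 1728 - 432)/6) = -457*√1038/6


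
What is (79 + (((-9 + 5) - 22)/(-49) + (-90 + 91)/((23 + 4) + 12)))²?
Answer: 23113729024/3651921 ≈ 6329.2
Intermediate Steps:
(79 + (((-9 + 5) - 22)/(-49) + (-90 + 91)/((23 + 4) + 12)))² = (79 + ((-4 - 22)*(-1/49) + 1/(27 + 12)))² = (79 + (-26*(-1/49) + 1/39))² = (79 + (26/49 + 1*(1/39)))² = (79 + (26/49 + 1/39))² = (79 + 1063/1911)² = (152032/1911)² = 23113729024/3651921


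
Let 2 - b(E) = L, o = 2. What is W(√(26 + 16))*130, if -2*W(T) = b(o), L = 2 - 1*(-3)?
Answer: 195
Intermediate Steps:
L = 5 (L = 2 + 3 = 5)
b(E) = -3 (b(E) = 2 - 1*5 = 2 - 5 = -3)
W(T) = 3/2 (W(T) = -½*(-3) = 3/2)
W(√(26 + 16))*130 = (3/2)*130 = 195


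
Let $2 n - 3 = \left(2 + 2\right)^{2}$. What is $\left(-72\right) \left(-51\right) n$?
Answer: $34884$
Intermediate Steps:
$n = \frac{19}{2}$ ($n = \frac{3}{2} + \frac{\left(2 + 2\right)^{2}}{2} = \frac{3}{2} + \frac{4^{2}}{2} = \frac{3}{2} + \frac{1}{2} \cdot 16 = \frac{3}{2} + 8 = \frac{19}{2} \approx 9.5$)
$\left(-72\right) \left(-51\right) n = \left(-72\right) \left(-51\right) \frac{19}{2} = 3672 \cdot \frac{19}{2} = 34884$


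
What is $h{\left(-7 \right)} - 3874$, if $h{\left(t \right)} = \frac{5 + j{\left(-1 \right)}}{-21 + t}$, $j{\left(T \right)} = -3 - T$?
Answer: $- \frac{108475}{28} \approx -3874.1$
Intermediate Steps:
$h{\left(t \right)} = \frac{3}{-21 + t}$ ($h{\left(t \right)} = \frac{5 - 2}{-21 + t} = \frac{3}{-21 + t}$)
$h{\left(-7 \right)} - 3874 = \frac{3}{-21 - 7} - 3874 = \frac{3}{-28} - 3874 = 3 \left(- \frac{1}{28}\right) - 3874 = - \frac{3}{28} - 3874 = - \frac{108475}{28}$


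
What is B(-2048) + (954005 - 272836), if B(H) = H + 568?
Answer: 679689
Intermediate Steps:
B(H) = 568 + H
B(-2048) + (954005 - 272836) = (568 - 2048) + (954005 - 272836) = -1480 + 681169 = 679689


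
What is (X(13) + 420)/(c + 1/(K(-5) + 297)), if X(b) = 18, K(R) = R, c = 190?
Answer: 127896/55481 ≈ 2.3052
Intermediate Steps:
(X(13) + 420)/(c + 1/(K(-5) + 297)) = (18 + 420)/(190 + 1/(-5 + 297)) = 438/(190 + 1/292) = 438/(55481/292) = 438*(292/55481) = 127896/55481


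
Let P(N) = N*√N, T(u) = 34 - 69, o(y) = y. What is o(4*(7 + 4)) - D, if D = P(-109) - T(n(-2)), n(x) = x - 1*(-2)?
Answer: 9 + 109*I*√109 ≈ 9.0 + 1138.0*I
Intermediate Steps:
n(x) = 2 + x (n(x) = x + 2 = 2 + x)
T(u) = -35
P(N) = N^(3/2)
D = 35 - 109*I*√109 (D = (-109)^(3/2) - 1*(-35) = -109*I*√109 + 35 = 35 - 109*I*√109 ≈ 35.0 - 1138.0*I)
o(4*(7 + 4)) - D = 4*(7 + 4) - (35 - 109*I*√109) = 4*11 + (-35 + 109*I*√109) = 44 + (-35 + 109*I*√109) = 9 + 109*I*√109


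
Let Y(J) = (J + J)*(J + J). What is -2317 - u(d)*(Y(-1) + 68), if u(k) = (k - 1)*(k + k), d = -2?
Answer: -3181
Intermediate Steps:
u(k) = 2*k*(-1 + k) (u(k) = (-1 + k)*(2*k) = 2*k*(-1 + k))
Y(J) = 4*J² (Y(J) = (2*J)*(2*J) = 4*J²)
-2317 - u(d)*(Y(-1) + 68) = -2317 - 2*(-2)*(-1 - 2)*(4*(-1)² + 68) = -2317 - 2*(-2)*(-3)*(4*1 + 68) = -2317 - 12*(4 + 68) = -2317 - 12*72 = -2317 - 1*864 = -2317 - 864 = -3181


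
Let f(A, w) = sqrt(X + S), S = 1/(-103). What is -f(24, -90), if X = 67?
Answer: -10*sqrt(7107)/103 ≈ -8.1848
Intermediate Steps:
S = -1/103 ≈ -0.0097087
f(A, w) = 10*sqrt(7107)/103 (f(A, w) = sqrt(67 - 1/103) = sqrt(6900/103) = 10*sqrt(7107)/103)
-f(24, -90) = -10*sqrt(7107)/103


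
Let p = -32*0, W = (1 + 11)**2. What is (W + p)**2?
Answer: 20736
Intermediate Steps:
W = 144 (W = 12**2 = 144)
p = 0
(W + p)**2 = (144 + 0)**2 = 144**2 = 20736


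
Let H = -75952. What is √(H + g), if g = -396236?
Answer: 38*I*√327 ≈ 687.16*I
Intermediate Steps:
√(H + g) = √(-75952 - 396236) = √(-472188) = 38*I*√327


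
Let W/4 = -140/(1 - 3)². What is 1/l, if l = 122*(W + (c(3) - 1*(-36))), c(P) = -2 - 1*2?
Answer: -1/13176 ≈ -7.5896e-5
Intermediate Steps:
c(P) = -4 (c(P) = -2 - 2 = -4)
W = -140 (W = 4*(-140/(1 - 3)²) = 4*(-140/((-2)²)) = 4*(-140/4) = 4*(-140*¼) = 4*(-35) = -140)
l = -13176 (l = 122*(-140 + (-4 - 1*(-36))) = 122*(-140 + (-4 + 36)) = 122*(-140 + 32) = 122*(-108) = -13176)
1/l = 1/(-13176) = -1/13176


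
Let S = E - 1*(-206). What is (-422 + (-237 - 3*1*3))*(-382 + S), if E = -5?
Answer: 120908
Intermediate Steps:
S = 201 (S = -5 - 1*(-206) = -5 + 206 = 201)
(-422 + (-237 - 3*1*3))*(-382 + S) = (-422 + (-237 - 3*1*3))*(-382 + 201) = (-422 + (-237 - 3*3))*(-181) = (-422 + (-237 - 1*9))*(-181) = (-422 + (-237 - 9))*(-181) = (-422 - 246)*(-181) = -668*(-181) = 120908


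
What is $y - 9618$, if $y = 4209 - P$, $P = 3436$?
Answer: $-8845$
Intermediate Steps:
$y = 773$ ($y = 4209 - 3436 = 773$)
$y - 9618 = 773 - 9618 = -8845$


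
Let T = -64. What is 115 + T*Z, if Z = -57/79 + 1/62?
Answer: 392195/2449 ≈ 160.15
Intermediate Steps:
Z = -3455/4898 (Z = -57*1/79 + 1*(1/62) = -57/79 + 1/62 = -3455/4898 ≈ -0.70539)
115 + T*Z = 115 - 64*(-3455/4898) = 115 + 110560/2449 = 392195/2449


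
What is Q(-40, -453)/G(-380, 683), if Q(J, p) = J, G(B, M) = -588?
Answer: 10/147 ≈ 0.068027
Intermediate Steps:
Q(-40, -453)/G(-380, 683) = -40/(-588) = -40*(-1/588) = 10/147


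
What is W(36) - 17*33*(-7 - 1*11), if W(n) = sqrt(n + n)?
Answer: 10098 + 6*sqrt(2) ≈ 10106.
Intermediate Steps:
W(n) = sqrt(2)*sqrt(n) (W(n) = sqrt(2*n) = sqrt(2)*sqrt(n))
W(36) - 17*33*(-7 - 1*11) = sqrt(2)*sqrt(36) - 17*33*(-7 - 1*11) = sqrt(2)*6 - 561*(-7 - 11) = 6*sqrt(2) - 561*(-18) = 6*sqrt(2) - 1*(-10098) = 6*sqrt(2) + 10098 = 10098 + 6*sqrt(2)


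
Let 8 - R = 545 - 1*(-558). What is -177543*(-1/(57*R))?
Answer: -19727/6935 ≈ -2.8446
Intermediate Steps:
R = -1095 (R = 8 - (545 - 1*(-558)) = 8 - (545 + 558) = 8 - 1*1103 = 8 - 1103 = -1095)
-177543*(-1/(57*R)) = -177543/((-1095*(-57))) = -177543/62415 = -177543*1/62415 = -19727/6935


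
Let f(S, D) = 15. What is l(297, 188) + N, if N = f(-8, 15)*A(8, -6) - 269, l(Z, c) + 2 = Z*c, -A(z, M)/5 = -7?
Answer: 56090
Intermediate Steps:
A(z, M) = 35 (A(z, M) = -5*(-7) = 35)
l(Z, c) = -2 + Z*c
N = 256 (N = 15*35 - 269 = 525 - 269 = 256)
l(297, 188) + N = (-2 + 297*188) + 256 = (-2 + 55836) + 256 = 55834 + 256 = 56090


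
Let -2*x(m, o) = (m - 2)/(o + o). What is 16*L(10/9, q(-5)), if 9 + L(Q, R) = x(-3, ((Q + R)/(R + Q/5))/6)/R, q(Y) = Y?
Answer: -6072/35 ≈ -173.49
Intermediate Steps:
x(m, o) = -(-2 + m)/(4*o) (x(m, o) = -(m - 2)/(2*(o + o)) = -(-2 + m)/(2*(2*o)) = -(-2 + m)*1/(2*o)/2 = -(-2 + m)/(4*o))
L(Q, R) = -9 + 15*(R + Q/5)/(2*R*(Q + R)) (L(Q, R) = -9 + ((2 - 1*(-3))/(4*((((Q + R)/(R + Q/5))/6))))/R = -9 + ((2 + 3)/(4*((((Q + R)/(R + Q*(⅕)))*(⅙)))))/R = -9 + ((¼)*5/(((Q + R)/(R + Q/5))*(⅙)))/R = -9 + ((¼)*5/((Q + R)/(6*(R + Q/5))))/R = -9 + ((¼)*(6*(R + Q/5)/(Q + R))*5)/R = -9 + (15*(R + Q/5)/(2*(Q + R)))/R = -9 + 15*(R + Q/5)/(2*R*(Q + R)))
16*L(10/9, q(-5)) = 16*((3/2)*(10/9 + 5*(-5) - 6*(-5)*(10/9 - 5))/(-5*(10/9 - 5))) = 16*((3/2)*(-⅕)*(10*(⅑) - 25 - 6*(-5)*(10*(⅑) - 5))/(10*(⅑) - 5)) = 16*((3/2)*(-⅕)*(10/9 - 25 - 6*(-5)*(10/9 - 5))/(10/9 - 5)) = 16*((3/2)*(-⅕)*(10/9 - 25 - 6*(-5)*(-35/9))/(-35/9)) = 16*((3/2)*(-⅕)*(-9/35)*(10/9 - 25 - 350/3)) = 16*((3/2)*(-⅕)*(-9/35)*(-1265/9)) = 16*(-759/70) = -6072/35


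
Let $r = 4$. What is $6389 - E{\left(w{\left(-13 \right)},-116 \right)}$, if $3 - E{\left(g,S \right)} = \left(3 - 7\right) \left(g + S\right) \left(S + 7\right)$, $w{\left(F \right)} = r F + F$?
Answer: $-72530$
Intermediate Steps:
$w{\left(F \right)} = 5 F$ ($w{\left(F \right)} = 4 F + F = 5 F$)
$E{\left(g,S \right)} = 3 + 4 \left(7 + S\right) \left(S + g\right)$ ($E{\left(g,S \right)} = 3 - \left(3 - 7\right) \left(g + S\right) \left(S + 7\right) = 3 - - 4 \left(S + g\right) \left(7 + S\right) = 3 - - 4 \left(7 + S\right) \left(S + g\right) = 3 + 4 \left(7 + S\right) \left(S + g\right)$)
$6389 - E{\left(w{\left(-13 \right)},-116 \right)} = 6389 - \left(3 + 4 \left(-116\right)^{2} + 28 \left(-116\right) + 28 \cdot 5 \left(-13\right) + 4 \left(-116\right) 5 \left(-13\right)\right) = 6389 - \left(3 + 4 \cdot 13456 - 3248 + 28 \left(-65\right) + 4 \left(-116\right) \left(-65\right)\right) = 6389 - \left(3 + 53824 - 3248 - 1820 + 30160\right) = 6389 - 78919 = -72530$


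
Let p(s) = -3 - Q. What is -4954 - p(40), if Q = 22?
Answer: -4929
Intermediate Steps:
p(s) = -25 (p(s) = -3 - 1*22 = -3 - 22 = -25)
-4954 - p(40) = -4954 - 1*(-25) = -4954 + 25 = -4929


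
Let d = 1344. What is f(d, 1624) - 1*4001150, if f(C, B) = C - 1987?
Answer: -4001793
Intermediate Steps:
f(C, B) = -1987 + C
f(d, 1624) - 1*4001150 = (-1987 + 1344) - 1*4001150 = -643 - 4001150 = -4001793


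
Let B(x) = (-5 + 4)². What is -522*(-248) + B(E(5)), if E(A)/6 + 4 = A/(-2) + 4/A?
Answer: 129457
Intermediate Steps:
E(A) = -24 - 3*A + 24/A (E(A) = -24 + 6*(A/(-2) + 4/A) = -24 + 6*(A*(-½) + 4/A) = -24 + 6*(-A/2 + 4/A) = -24 + 6*(4/A - A/2) = -24 + (-3*A + 24/A) = -24 - 3*A + 24/A)
B(x) = 1 (B(x) = (-1)² = 1)
-522*(-248) + B(E(5)) = -522*(-248) + 1 = 129456 + 1 = 129457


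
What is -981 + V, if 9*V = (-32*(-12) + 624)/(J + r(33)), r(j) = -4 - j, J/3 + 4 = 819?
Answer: -42181/43 ≈ -980.95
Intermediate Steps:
J = 2445 (J = -12 + 3*819 = -12 + 2457 = 2445)
V = 2/43 (V = ((-32*(-12) + 624)/(2445 + (-4 - 1*33)))/9 = ((384 + 624)/(2445 + (-4 - 33)))/9 = (1008/(2445 - 37))/9 = (1008/2408)/9 = (1008*(1/2408))/9 = (1/9)*(18/43) = 2/43 ≈ 0.046512)
-981 + V = -981 + 2/43 = -42181/43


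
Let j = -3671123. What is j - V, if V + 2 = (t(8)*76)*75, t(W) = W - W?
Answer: -3671121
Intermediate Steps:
t(W) = 0
V = -2 (V = -2 + (0*76)*75 = -2 + 0*75 = -2 + 0 = -2)
j - V = -3671123 - 1*(-2) = -3671123 + 2 = -3671121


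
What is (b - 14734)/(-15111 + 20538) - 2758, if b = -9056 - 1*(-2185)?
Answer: -14989271/5427 ≈ -2762.0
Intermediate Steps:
b = -6871 (b = -9056 + 2185 = -6871)
(b - 14734)/(-15111 + 20538) - 2758 = (-6871 - 14734)/(-15111 + 20538) - 2758 = -21605/5427 - 2758 = -14989271/5427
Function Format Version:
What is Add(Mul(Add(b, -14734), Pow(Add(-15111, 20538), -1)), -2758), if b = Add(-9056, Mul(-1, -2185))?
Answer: Rational(-14989271, 5427) ≈ -2762.0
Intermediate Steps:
b = -6871 (b = Add(-9056, 2185) = -6871)
Add(Mul(Add(b, -14734), Pow(Add(-15111, 20538), -1)), -2758) = Add(Mul(Add(-6871, -14734), Pow(Add(-15111, 20538), -1)), -2758) = Add(Mul(-21605, Pow(5427, -1)), -2758) = Add(Mul(-21605, Rational(1, 5427)), -2758) = Add(Rational(-21605, 5427), -2758) = Rational(-14989271, 5427)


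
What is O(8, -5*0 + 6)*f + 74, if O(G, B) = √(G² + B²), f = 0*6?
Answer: 74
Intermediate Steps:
f = 0
O(G, B) = √(B² + G²)
O(8, -5*0 + 6)*f + 74 = √((-5*0 + 6)² + 8²)*0 + 74 = √((0 + 6)² + 64)*0 + 74 = √(6² + 64)*0 + 74 = √(36 + 64)*0 + 74 = √100*0 + 74 = 10*0 + 74 = 0 + 74 = 74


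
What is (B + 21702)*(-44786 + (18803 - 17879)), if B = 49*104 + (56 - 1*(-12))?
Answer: -1178396492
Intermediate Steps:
B = 5164 (B = 5096 + (56 + 12) = 5096 + 68 = 5164)
(B + 21702)*(-44786 + (18803 - 17879)) = (5164 + 21702)*(-44786 + (18803 - 17879)) = 26866*(-44786 + 924) = 26866*(-43862) = -1178396492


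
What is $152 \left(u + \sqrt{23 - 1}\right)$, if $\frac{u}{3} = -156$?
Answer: $-71136 + 152 \sqrt{22} \approx -70423.0$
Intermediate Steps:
$u = -468$ ($u = 3 \left(-156\right) = -468$)
$152 \left(u + \sqrt{23 - 1}\right) = 152 \left(-468 + \sqrt{23 - 1}\right) = 152 \left(-468 + \sqrt{22}\right) = -71136 + 152 \sqrt{22}$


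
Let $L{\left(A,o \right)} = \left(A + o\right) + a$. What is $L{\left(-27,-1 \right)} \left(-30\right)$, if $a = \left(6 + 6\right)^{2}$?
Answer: $-3480$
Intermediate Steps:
$a = 144$ ($a = 12^{2} = 144$)
$L{\left(A,o \right)} = 144 + A + o$ ($L{\left(A,o \right)} = \left(A + o\right) + 144 = 144 + A + o$)
$L{\left(-27,-1 \right)} \left(-30\right) = \left(144 - 27 - 1\right) \left(-30\right) = 116 \left(-30\right) = -3480$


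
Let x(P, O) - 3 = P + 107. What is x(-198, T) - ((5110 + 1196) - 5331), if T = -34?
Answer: -1063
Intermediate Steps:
x(P, O) = 110 + P (x(P, O) = 3 + (P + 107) = 3 + (107 + P) = 110 + P)
x(-198, T) - ((5110 + 1196) - 5331) = (110 - 198) - ((5110 + 1196) - 5331) = -88 - (6306 - 5331) = -88 - 1*975 = -88 - 975 = -1063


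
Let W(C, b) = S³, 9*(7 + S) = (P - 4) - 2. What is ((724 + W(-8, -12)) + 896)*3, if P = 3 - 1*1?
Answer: 880217/243 ≈ 3622.3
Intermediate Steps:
P = 2 (P = 3 - 1 = 2)
S = -67/9 (S = -7 + ((2 - 4) - 2)/9 = -7 + (-2 - 2)/9 = -7 + (⅑)*(-4) = -7 - 4/9 = -67/9 ≈ -7.4444)
W(C, b) = -300763/729 (W(C, b) = (-67/9)³ = -300763/729)
((724 + W(-8, -12)) + 896)*3 = ((724 - 300763/729) + 896)*3 = (227033/729 + 896)*3 = (880217/729)*3 = 880217/243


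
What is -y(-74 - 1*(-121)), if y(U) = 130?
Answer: -130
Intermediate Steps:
-y(-74 - 1*(-121)) = -1*130 = -130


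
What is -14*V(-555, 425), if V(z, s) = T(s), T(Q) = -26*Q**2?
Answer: 65747500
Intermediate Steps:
V(z, s) = -26*s**2
-14*V(-555, 425) = -(-364)*425**2 = -(-364)*180625 = -14*(-4696250) = 65747500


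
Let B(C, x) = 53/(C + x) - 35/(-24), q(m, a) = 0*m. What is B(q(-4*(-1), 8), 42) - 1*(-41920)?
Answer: 7043017/168 ≈ 41923.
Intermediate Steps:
q(m, a) = 0
B(C, x) = 35/24 + 53/(C + x) (B(C, x) = 53/(C + x) - 35*(-1/24) = 53/(C + x) + 35/24 = 35/24 + 53/(C + x))
B(q(-4*(-1), 8), 42) - 1*(-41920) = (1272 + 35*0 + 35*42)/(24*(0 + 42)) - 1*(-41920) = (1/24)*(1272 + 0 + 1470)/42 + 41920 = (1/24)*(1/42)*2742 + 41920 = 457/168 + 41920 = 7043017/168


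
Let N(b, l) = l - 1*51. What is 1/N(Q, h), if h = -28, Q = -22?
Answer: -1/79 ≈ -0.012658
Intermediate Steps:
N(b, l) = -51 + l (N(b, l) = l - 51 = -51 + l)
1/N(Q, h) = 1/(-51 - 28) = 1/(-79) = -1/79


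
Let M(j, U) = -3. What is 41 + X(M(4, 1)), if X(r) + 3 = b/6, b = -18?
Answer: 35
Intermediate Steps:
X(r) = -6 (X(r) = -3 - 18/6 = -3 - 18*⅙ = -3 - 3 = -6)
41 + X(M(4, 1)) = 41 - 6 = 35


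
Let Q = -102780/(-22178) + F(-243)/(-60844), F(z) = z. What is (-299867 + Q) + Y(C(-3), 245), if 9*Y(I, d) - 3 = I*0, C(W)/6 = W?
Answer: -606949936350239/2024097348 ≈ -2.9986e+5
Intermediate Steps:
C(W) = 6*W
Y(I, d) = 1/3 (Y(I, d) = 1/3 + (I*0)/9 = 1/3 + (1/9)*0 = 1/3 + 0 = 1/3)
Q = 3129467787/674699116 (Q = -102780/(-22178) - 243/(-60844) = -102780*(-1/22178) - 243*(-1/60844) = 51390/11089 + 243/60844 = 3129467787/674699116 ≈ 4.6383)
(-299867 + Q) + Y(C(-3), 245) = (-299867 + 3129467787/674699116) + 1/3 = -202316870349785/674699116 + 1/3 = -606949936350239/2024097348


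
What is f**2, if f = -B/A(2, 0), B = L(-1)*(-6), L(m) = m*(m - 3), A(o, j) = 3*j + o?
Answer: 144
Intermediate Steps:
A(o, j) = o + 3*j
L(m) = m*(-3 + m)
B = -24 (B = -(-3 - 1)*(-6) = -1*(-4)*(-6) = 4*(-6) = -24)
f = 12 (f = -(-24)/(2 + 3*0) = -(-24)/(2 + 0) = -(-24)/2 = -1*(-12) = 12)
f**2 = 12**2 = 144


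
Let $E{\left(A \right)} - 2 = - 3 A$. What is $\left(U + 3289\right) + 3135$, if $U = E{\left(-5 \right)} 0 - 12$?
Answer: $6412$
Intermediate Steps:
$E{\left(A \right)} = 2 - 3 A$
$U = -12$ ($U = \left(2 - -15\right) 0 - 12 = \left(2 + 15\right) 0 - 12 = 17 \cdot 0 - 12 = 0 - 12 = -12$)
$\left(U + 3289\right) + 3135 = \left(-12 + 3289\right) + 3135 = 3277 + 3135 = 6412$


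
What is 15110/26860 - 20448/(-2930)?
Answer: 29675279/3934990 ≈ 7.5414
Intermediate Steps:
15110/26860 - 20448/(-2930) = 15110*(1/26860) - 20448*(-1/2930) = 1511/2686 + 10224/1465 = 29675279/3934990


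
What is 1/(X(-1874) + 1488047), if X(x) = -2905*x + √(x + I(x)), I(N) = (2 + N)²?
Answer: 6932017/48052856185779 - √3502510/48052856185779 ≈ 1.4422e-7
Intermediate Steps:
X(x) = √(x + (2 + x)²) - 2905*x (X(x) = -2905*x + √(x + (2 + x)²) = √(x + (2 + x)²) - 2905*x)
1/(X(-1874) + 1488047) = 1/((√(-1874 + (2 - 1874)²) - 2905*(-1874)) + 1488047) = 1/((√(-1874 + (-1872)²) + 5443970) + 1488047) = 1/((√(-1874 + 3504384) + 5443970) + 1488047) = 1/((√3502510 + 5443970) + 1488047) = 1/((5443970 + √3502510) + 1488047) = 1/(6932017 + √3502510)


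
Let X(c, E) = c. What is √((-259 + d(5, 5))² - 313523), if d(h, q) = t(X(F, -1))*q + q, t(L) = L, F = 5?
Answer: I*√261082 ≈ 510.96*I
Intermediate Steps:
d(h, q) = 6*q (d(h, q) = 5*q + q = 6*q)
√((-259 + d(5, 5))² - 313523) = √((-259 + 6*5)² - 313523) = √((-259 + 30)² - 313523) = √((-229)² - 313523) = √(52441 - 313523) = √(-261082) = I*√261082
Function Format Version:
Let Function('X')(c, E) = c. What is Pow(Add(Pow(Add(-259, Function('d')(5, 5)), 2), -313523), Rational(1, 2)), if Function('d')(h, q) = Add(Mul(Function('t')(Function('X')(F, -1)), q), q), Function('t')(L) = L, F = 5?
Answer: Mul(I, Pow(261082, Rational(1, 2))) ≈ Mul(510.96, I)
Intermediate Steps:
Function('d')(h, q) = Mul(6, q) (Function('d')(h, q) = Add(Mul(5, q), q) = Mul(6, q))
Pow(Add(Pow(Add(-259, Function('d')(5, 5)), 2), -313523), Rational(1, 2)) = Pow(Add(Pow(Add(-259, Mul(6, 5)), 2), -313523), Rational(1, 2)) = Pow(Add(Pow(Add(-259, 30), 2), -313523), Rational(1, 2)) = Pow(Add(Pow(-229, 2), -313523), Rational(1, 2)) = Pow(Add(52441, -313523), Rational(1, 2)) = Pow(-261082, Rational(1, 2)) = Mul(I, Pow(261082, Rational(1, 2)))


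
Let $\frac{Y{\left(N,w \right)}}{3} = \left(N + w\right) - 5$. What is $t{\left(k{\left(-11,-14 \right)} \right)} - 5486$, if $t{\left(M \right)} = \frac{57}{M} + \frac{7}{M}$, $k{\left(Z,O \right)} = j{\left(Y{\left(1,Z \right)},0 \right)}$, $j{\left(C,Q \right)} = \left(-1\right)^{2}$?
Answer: $-5422$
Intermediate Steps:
$Y{\left(N,w \right)} = -15 + 3 N + 3 w$ ($Y{\left(N,w \right)} = 3 \left(\left(N + w\right) - 5\right) = 3 \left(-5 + N + w\right) = -15 + 3 N + 3 w$)
$j{\left(C,Q \right)} = 1$
$k{\left(Z,O \right)} = 1$
$t{\left(M \right)} = \frac{64}{M}$
$t{\left(k{\left(-11,-14 \right)} \right)} - 5486 = \frac{64}{1} - 5486 = 64 \cdot 1 - 5486 = 64 - 5486 = -5422$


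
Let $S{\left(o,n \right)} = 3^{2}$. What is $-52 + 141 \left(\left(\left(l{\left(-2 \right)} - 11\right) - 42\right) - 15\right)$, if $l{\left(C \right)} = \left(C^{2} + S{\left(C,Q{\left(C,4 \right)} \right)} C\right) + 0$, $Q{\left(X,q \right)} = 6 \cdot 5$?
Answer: $-11614$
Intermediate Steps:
$Q{\left(X,q \right)} = 30$
$S{\left(o,n \right)} = 9$
$l{\left(C \right)} = C^{2} + 9 C$ ($l{\left(C \right)} = \left(C^{2} + 9 C\right) + 0 = C^{2} + 9 C$)
$-52 + 141 \left(\left(\left(l{\left(-2 \right)} - 11\right) - 42\right) - 15\right) = -52 + 141 \left(\left(\left(- 2 \left(9 - 2\right) - 11\right) - 42\right) - 15\right) = -52 + 141 \left(\left(\left(\left(-2\right) 7 - 11\right) - 42\right) - 15\right) = -52 + 141 \left(\left(\left(-14 - 11\right) - 42\right) - 15\right) = -52 + 141 \left(\left(-25 - 42\right) - 15\right) = -52 + 141 \left(-67 - 15\right) = -52 + 141 \left(-82\right) = -52 - 11562 = -11614$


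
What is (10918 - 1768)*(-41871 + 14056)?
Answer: -254507250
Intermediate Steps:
(10918 - 1768)*(-41871 + 14056) = 9150*(-27815) = -254507250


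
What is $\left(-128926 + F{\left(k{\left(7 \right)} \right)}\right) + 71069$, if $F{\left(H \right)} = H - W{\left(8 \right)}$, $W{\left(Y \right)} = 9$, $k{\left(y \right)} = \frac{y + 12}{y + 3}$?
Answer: $- \frac{578641}{10} \approx -57864.0$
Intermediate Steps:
$k{\left(y \right)} = \frac{12 + y}{3 + y}$
$F{\left(H \right)} = -9 + H$ ($F{\left(H \right)} = H - 9 = -9 + H$)
$\left(-128926 + F{\left(k{\left(7 \right)} \right)}\right) + 71069 = \left(-128926 - \left(9 - \frac{12 + 7}{3 + 7}\right)\right) + 71069 = \left(-128926 - \left(9 - \frac{1}{10} \cdot 19\right)\right) + 71069 = \left(-128926 + \left(-9 + \frac{1}{10} \cdot 19\right)\right) + 71069 = \left(-128926 + \left(-9 + \frac{19}{10}\right)\right) + 71069 = \left(-128926 - \frac{71}{10}\right) + 71069 = - \frac{1289331}{10} + 71069 = - \frac{578641}{10}$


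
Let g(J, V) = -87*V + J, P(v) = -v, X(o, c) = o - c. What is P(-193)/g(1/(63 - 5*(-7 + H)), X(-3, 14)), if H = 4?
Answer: 15054/115363 ≈ 0.13049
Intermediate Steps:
g(J, V) = J - 87*V
P(-193)/g(1/(63 - 5*(-7 + H)), X(-3, 14)) = (-1*(-193))/(1/(63 - 5*(-7 + 4)) - 87*(-3 - 1*14)) = 193/(1/(63 - 5*(-3)) - 87*(-3 - 14)) = 193/(1/(63 + 15) - 87*(-17)) = 193/(1/78 + 1479) = 193/(115363/78) = 193*(78/115363) = 15054/115363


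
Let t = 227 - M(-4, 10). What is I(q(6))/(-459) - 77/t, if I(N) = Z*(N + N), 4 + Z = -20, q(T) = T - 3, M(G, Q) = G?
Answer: -1/51 ≈ -0.019608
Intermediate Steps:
q(T) = -3 + T
Z = -24 (Z = -4 - 20 = -24)
I(N) = -48*N (I(N) = -24*(N + N) = -48*N)
t = 231 (t = 227 - 1*(-4) = 227 + 4 = 231)
I(q(6))/(-459) - 77/t = -48*(-3 + 6)/(-459) - 77/231 = -48*3*(-1/459) - 77*1/231 = -144*(-1/459) - ⅓ = 16/51 - ⅓ = -1/51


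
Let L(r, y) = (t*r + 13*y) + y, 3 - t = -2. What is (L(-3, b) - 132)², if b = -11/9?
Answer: 2181529/81 ≈ 26932.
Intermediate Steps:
b = -11/9 (b = -11*⅑ = -11/9 ≈ -1.2222)
t = 5 (t = 3 - 1*(-2) = 3 + 2 = 5)
L(r, y) = 5*r + 14*y (L(r, y) = (5*r + 13*y) + y = 5*r + 14*y)
(L(-3, b) - 132)² = ((5*(-3) + 14*(-11/9)) - 132)² = ((-15 - 154/9) - 132)² = (-289/9 - 132)² = (-1477/9)² = 2181529/81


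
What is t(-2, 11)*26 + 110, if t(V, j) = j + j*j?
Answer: 3542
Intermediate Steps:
t(V, j) = j + j²
t(-2, 11)*26 + 110 = (11*(1 + 11))*26 + 110 = (11*12)*26 + 110 = 132*26 + 110 = 3432 + 110 = 3542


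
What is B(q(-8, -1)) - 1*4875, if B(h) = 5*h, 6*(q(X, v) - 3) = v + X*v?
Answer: -29125/6 ≈ -4854.2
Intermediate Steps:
q(X, v) = 3 + v/6 + X*v/6 (q(X, v) = 3 + (v + X*v)/6 = 3 + (v/6 + X*v/6) = 3 + v/6 + X*v/6)
B(q(-8, -1)) - 1*4875 = 5*(3 + (⅙)*(-1) + (⅙)*(-8)*(-1)) - 1*4875 = 5*(3 - ⅙ + 4/3) - 4875 = 5*(25/6) - 4875 = 125/6 - 4875 = -29125/6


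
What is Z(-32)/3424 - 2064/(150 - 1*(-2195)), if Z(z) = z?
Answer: -223193/250915 ≈ -0.88952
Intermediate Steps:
Z(-32)/3424 - 2064/(150 - 1*(-2195)) = -32/3424 - 2064/(150 - 1*(-2195)) = -32*1/3424 - 2064/(150 + 2195) = -1/107 - 2064/2345 = -223193/250915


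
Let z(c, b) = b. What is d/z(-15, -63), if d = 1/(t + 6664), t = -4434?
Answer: -1/140490 ≈ -7.1179e-6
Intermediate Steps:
d = 1/2230 (d = 1/(-4434 + 6664) = 1/2230 ≈ 0.00044843)
d/z(-15, -63) = (1/2230)/(-63) = (1/2230)*(-1/63) = -1/140490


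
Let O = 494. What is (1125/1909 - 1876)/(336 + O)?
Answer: -3580159/1584470 ≈ -2.2595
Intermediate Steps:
(1125/1909 - 1876)/(336 + O) = (1125/1909 - 1876)/(336 + 494) = (1125*(1/1909) - 1876)/830 = (1125/1909 - 1876)*(1/830) = -3580159/1909*1/830 = -3580159/1584470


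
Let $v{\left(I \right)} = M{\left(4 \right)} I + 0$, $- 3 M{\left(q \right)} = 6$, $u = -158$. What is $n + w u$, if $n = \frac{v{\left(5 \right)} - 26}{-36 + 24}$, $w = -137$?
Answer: $21649$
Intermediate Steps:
$M{\left(q \right)} = -2$ ($M{\left(q \right)} = \left(- \frac{1}{3}\right) 6 = -2$)
$v{\left(I \right)} = - 2 I$ ($v{\left(I \right)} = - 2 I + 0 = - 2 I$)
$n = 3$ ($n = \frac{\left(-2\right) 5 - 26}{-36 + 24} = \frac{-10 - 26}{-12} = \left(-36\right) \left(- \frac{1}{12}\right) = 3$)
$n + w u = 3 - -21646 = 3 + 21646 = 21649$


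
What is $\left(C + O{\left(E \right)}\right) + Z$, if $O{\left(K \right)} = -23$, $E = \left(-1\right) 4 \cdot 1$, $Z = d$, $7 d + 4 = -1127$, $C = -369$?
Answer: $- \frac{3875}{7} \approx -553.57$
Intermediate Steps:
$d = - \frac{1131}{7}$ ($d = - \frac{4}{7} + \frac{1}{7} \left(-1127\right) = - \frac{4}{7} - 161 = - \frac{1131}{7} \approx -161.57$)
$Z = - \frac{1131}{7} \approx -161.57$
$E = -4$ ($E = \left(-4\right) 1 = -4$)
$\left(C + O{\left(E \right)}\right) + Z = \left(-369 - 23\right) - \frac{1131}{7} = -392 - \frac{1131}{7} = - \frac{3875}{7}$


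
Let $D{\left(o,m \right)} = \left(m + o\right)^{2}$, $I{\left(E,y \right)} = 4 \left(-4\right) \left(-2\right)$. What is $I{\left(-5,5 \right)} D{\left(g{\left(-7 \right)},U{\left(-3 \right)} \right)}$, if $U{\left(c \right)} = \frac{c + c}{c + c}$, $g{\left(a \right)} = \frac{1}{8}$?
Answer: $\frac{81}{2} \approx 40.5$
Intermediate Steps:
$g{\left(a \right)} = \frac{1}{8}$
$U{\left(c \right)} = 1$ ($U{\left(c \right)} = \frac{2 c}{2 c} = 2 c \frac{1}{2 c} = 1$)
$I{\left(E,y \right)} = 32$ ($I{\left(E,y \right)} = \left(-16\right) \left(-2\right) = 32$)
$I{\left(-5,5 \right)} D{\left(g{\left(-7 \right)},U{\left(-3 \right)} \right)} = 32 \left(1 + \frac{1}{8}\right)^{2} = 32 \left(\frac{9}{8}\right)^{2} = 32 \cdot \frac{81}{64} = \frac{81}{2}$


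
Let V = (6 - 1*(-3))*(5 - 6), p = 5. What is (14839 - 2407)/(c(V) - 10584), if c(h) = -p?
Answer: -12432/10589 ≈ -1.1740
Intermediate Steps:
V = -9 (V = (6 + 3)*(-1) = 9*(-1) = -9)
c(h) = -5 (c(h) = -1*5 = -5)
(14839 - 2407)/(c(V) - 10584) = (14839 - 2407)/(-5 - 10584) = 12432/(-10589) = 12432*(-1/10589) = -12432/10589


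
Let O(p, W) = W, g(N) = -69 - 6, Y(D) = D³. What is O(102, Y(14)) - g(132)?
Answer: 2819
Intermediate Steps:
g(N) = -75
O(102, Y(14)) - g(132) = 14³ - 1*(-75) = 2744 + 75 = 2819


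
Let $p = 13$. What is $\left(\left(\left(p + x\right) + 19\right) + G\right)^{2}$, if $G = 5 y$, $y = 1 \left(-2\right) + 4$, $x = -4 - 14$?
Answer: $576$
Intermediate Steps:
$x = -18$
$y = 2$ ($y = -2 + 4 = 2$)
$G = 10$ ($G = 5 \cdot 2 = 10$)
$\left(\left(\left(p + x\right) + 19\right) + G\right)^{2} = \left(\left(\left(13 - 18\right) + 19\right) + 10\right)^{2} = \left(\left(-5 + 19\right) + 10\right)^{2} = \left(14 + 10\right)^{2} = 24^{2} = 576$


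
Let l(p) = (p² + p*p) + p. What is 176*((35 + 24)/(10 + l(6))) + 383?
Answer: 501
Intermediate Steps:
l(p) = p + 2*p² (l(p) = (p² + p²) + p = 2*p² + p = p + 2*p²)
176*((35 + 24)/(10 + l(6))) + 383 = 176*((35 + 24)/(10 + 6*(1 + 2*6))) + 383 = 176*(59/(10 + 6*(1 + 12))) + 383 = 176*(59/(10 + 6*13)) + 383 = 176*(59/(10 + 78)) + 383 = 176*(59/88) + 383 = 118 + 383 = 501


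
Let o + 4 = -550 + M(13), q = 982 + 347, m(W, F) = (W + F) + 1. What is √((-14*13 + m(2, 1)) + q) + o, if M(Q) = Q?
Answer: -541 + √1151 ≈ -507.07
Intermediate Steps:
m(W, F) = 1 + F + W (m(W, F) = (F + W) + 1 = 1 + F + W)
q = 1329
o = -541 (o = -4 + (-550 + 13) = -4 - 537 = -541)
√((-14*13 + m(2, 1)) + q) + o = √((-14*13 + (1 + 1 + 2)) + 1329) - 541 = √((-182 + 4) + 1329) - 541 = √(-178 + 1329) - 541 = √1151 - 541 = -541 + √1151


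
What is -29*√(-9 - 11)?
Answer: -58*I*√5 ≈ -129.69*I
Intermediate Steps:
-29*√(-9 - 11) = -58*I*√5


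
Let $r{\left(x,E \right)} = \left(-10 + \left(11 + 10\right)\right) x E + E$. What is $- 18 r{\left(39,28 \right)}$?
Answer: $-216720$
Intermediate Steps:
$r{\left(x,E \right)} = E + 11 E x$ ($r{\left(x,E \right)} = \left(-10 + 21\right) x E + E = 11 x E + E = 11 E x + E = E + 11 E x$)
$- 18 r{\left(39,28 \right)} = - 18 \cdot 28 \left(1 + 11 \cdot 39\right) = - 18 \cdot 28 \left(1 + 429\right) = - 18 \cdot 28 \cdot 430 = \left(-18\right) 12040 = -216720$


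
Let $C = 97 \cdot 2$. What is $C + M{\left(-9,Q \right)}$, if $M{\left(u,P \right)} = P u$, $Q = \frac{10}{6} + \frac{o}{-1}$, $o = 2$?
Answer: $197$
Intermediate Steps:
$C = 194$
$Q = - \frac{1}{3}$ ($Q = \frac{10}{6} + \frac{2}{-1} = 10 \cdot \frac{1}{6} + 2 \left(-1\right) = \frac{5}{3} - 2 = - \frac{1}{3} \approx -0.33333$)
$C + M{\left(-9,Q \right)} = 194 - -3 = 194 + 3 = 197$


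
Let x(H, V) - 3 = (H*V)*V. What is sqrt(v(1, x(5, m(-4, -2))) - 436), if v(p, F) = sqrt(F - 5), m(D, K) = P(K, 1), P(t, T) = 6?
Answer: sqrt(-436 + sqrt(178)) ≈ 20.559*I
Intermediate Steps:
m(D, K) = 6
x(H, V) = 3 + H*V**2 (x(H, V) = 3 + (H*V)*V = 3 + H*V**2)
v(p, F) = sqrt(-5 + F)
sqrt(v(1, x(5, m(-4, -2))) - 436) = sqrt(sqrt(-5 + (3 + 5*6**2)) - 436) = sqrt(sqrt(-5 + (3 + 5*36)) - 436) = sqrt(sqrt(-5 + (3 + 180)) - 436) = sqrt(sqrt(-5 + 183) - 436) = sqrt(sqrt(178) - 436) = sqrt(-436 + sqrt(178))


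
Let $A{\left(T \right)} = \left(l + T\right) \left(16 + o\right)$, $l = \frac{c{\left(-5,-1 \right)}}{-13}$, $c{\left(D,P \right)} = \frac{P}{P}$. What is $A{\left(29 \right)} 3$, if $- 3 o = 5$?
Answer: $\frac{16168}{13} \approx 1243.7$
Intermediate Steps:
$o = - \frac{5}{3}$ ($o = \left(- \frac{1}{3}\right) 5 = - \frac{5}{3} \approx -1.6667$)
$c{\left(D,P \right)} = 1$
$l = - \frac{1}{13}$ ($l = 1 \frac{1}{-13} = 1 \left(- \frac{1}{13}\right) = - \frac{1}{13} \approx -0.076923$)
$A{\left(T \right)} = - \frac{43}{39} + \frac{43 T}{3}$ ($A{\left(T \right)} = \left(- \frac{1}{13} + T\right) \left(16 - \frac{5}{3}\right) = \left(- \frac{1}{13} + T\right) \frac{43}{3} = - \frac{43}{39} + \frac{43 T}{3}$)
$A{\left(29 \right)} 3 = \left(- \frac{43}{39} + \frac{43}{3} \cdot 29\right) 3 = \left(- \frac{43}{39} + \frac{1247}{3}\right) 3 = \frac{16168}{39} \cdot 3 = \frac{16168}{13}$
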